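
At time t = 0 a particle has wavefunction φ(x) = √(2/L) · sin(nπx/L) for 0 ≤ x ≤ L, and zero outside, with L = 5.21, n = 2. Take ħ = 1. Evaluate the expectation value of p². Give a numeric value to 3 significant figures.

p² φ = −ħ² d²φ/dx²; ⟨p²⟩ = −ħ² ∫ φ*·φ'' dx.
d/dx sin(nπx/L) = (nπ/L)·cos(nπx/L) and d²/dx² sin(nπx/L) = −(nπ/L)²·sin(nπx/L); on 0 ≤ x ≤ L, ∫sin²(nπx/L) dx = L/2 and ∫sin(nπx/L)·cos(nπx/L) dx = 0.
⟨p²⟩ = 1.4544.

1.45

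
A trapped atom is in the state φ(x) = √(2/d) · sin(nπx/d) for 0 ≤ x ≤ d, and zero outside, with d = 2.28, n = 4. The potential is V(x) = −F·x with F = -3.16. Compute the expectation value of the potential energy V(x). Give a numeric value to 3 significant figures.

3.60

⟨V⟩ = ∫ V(x)·|φ|² dx.
With sin²θ = (1 − cos2θ)/2 on 0 ≤ x ≤ d: ∫sin²(nπx/d) dx = d/2, ∫x·sin²(nπx/d) dx = d²/4, ∫x²·sin²(nπx/d) dx = d³·(1/6 − 1/(4n²π²)); higher powers xᵏ the same way, integrating xᵏ·cos(2nπx/d) by parts.
⟨V⟩ = 3.6024.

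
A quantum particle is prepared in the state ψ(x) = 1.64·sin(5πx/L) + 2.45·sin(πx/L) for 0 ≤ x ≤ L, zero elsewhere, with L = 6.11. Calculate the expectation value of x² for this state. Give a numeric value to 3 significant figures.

11.4

⟨x²⟩ = ∫ x²·|ψ|² dx / ∫|ψ|² dx (integrals over the domain).
On 0 ≤ x ≤ L (j ≠ l): ∫sin²(jπx/L) dx = L/2, ∫sin(jπx/L)·sin(lπx/L) dx = 0; diagonal moments ∫x·sin²(jπx/L) dx = L²/4, ∫x²·sin²(jπx/L) dx = L³·(1/6 − 1/(4j²π²)); cross terms ∫x·sin(jπx/L)·sin(lπx/L) dx = 0 for j + l even and −4jlL²/(π²(j² − l²)²) for j + l odd, ∫x²·sin(jπx/L)·sin(lπx/L) dx = (−1)^(j+l)·4jlL³/(π²(j² − l²)²); higher powers the same way via product-to-sum and parts.
State is unnormalized: ∫|ψ|² dx = 26.554, and ∫ψ*·x²·ψ dx = 301.59, so ⟨x²⟩ = 301.59 / 26.554.
⟨x²⟩ = 11.357.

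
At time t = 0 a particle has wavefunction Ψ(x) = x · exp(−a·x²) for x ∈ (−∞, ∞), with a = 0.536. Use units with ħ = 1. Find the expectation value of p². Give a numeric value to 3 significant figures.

p² Ψ = −ħ² d²Ψ/dx²; ⟨p²⟩ = −ħ² ∫ Ψ*·Ψ'' dx / ∫|Ψ|² dx.
Expand each integrand as polynomial × e^(−2ax²) and use ∫x^(2j)·e^(−2ax²) dx = (2j−1)!!/(4a)^j · √(π/(2a)), odd powers → 0; here √(π/(2a)) = 1.7119. Differentiate with the product rule, d/dx e^(−ax²) = −2ax·e^(−ax²).
State is unnormalized: ∫|Ψ|² dx = 0.79846, and ∫Ψ*·(−ħ² Ψ'') dx = 1.2839, so ⟨p²⟩ = 1.2839 / 0.79846.
⟨p²⟩ = 1.6080.

1.61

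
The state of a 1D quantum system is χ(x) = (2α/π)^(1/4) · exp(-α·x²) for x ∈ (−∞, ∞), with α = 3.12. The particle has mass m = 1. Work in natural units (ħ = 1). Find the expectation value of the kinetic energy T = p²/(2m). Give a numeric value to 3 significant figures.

1.56

T = −(ħ²/2m) d²/dx², so ⟨T⟩ = −(ħ²/2m) ∫ χ*·χ'' dx; with m = 1.
Gaussian moments: ∫x^(2j)·e^(−2αx²) dx = (2j−1)!!/(4α)^j · √(π/(2α)), odd powers integrate to 0; here √(π/(2α)) = 0.70955. Derivatives: d/dx e^(−αx²) = −2αx·e^(−αx²), d²/dx² e^(−αx²) = (4α²x² − 2α)·e^(−αx²).
⟨T⟩ = 1.5600.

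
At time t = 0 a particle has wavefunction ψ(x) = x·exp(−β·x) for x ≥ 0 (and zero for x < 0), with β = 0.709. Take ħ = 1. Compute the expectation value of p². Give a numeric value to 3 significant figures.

0.503

p² ψ = −ħ² d²ψ/dx²; ⟨p²⟩ = −ħ² ∫ ψ*·ψ'' dx / ∫|ψ|² dx.
Differentiate x·exp(−β·x) with the product rule; every integrand then reduces to terms xʲ·e^(−2βx) on [0, ∞), with ∫₀^∞ xʲ·e^(−2βx) dx = j!/(2β)^(j+1).
State is unnormalized: ∫|ψ|² dx = 0.70146, and ∫ψ*·(−ħ² ψ'') dx = 0.35261, so ⟨p²⟩ = 0.35261 / 0.70146.
⟨p²⟩ = 0.50268.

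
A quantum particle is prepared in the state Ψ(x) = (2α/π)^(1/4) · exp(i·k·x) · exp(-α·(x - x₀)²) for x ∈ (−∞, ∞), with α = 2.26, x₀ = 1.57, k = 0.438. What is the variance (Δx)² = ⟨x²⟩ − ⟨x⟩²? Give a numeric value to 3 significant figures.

0.111

Compute ⟨x⟩ and ⟨x²⟩ separately, then (Δx)² = ⟨x²⟩ − ⟨x⟩².
Gaussian moments (u = x − x₀): ∫u^(2j)·e^(−2αu²) du = (2j−1)!!/(4α)^j · √(π/(2α)), odd powers integrate to 0; here √(π/(2α)) = 0.83369.
⟨x⟩ = 1.5700 and ⟨x²⟩ = 2.5755.
(Δx)² = 2.5755 − (1.5700)² = 0.11062.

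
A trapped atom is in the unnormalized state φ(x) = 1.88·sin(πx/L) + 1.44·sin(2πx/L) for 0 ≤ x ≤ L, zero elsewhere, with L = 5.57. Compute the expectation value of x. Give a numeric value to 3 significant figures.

⟨x⟩ = ∫ x·|φ|² dx / ∫|φ|² dx (integrals over the domain).
On 0 ≤ x ≤ L (j ≠ l): ∫sin²(jπx/L) dx = L/2, ∫sin(jπx/L)·sin(lπx/L) dx = 0; diagonal moments ∫x·sin²(jπx/L) dx = L²/4, ∫x²·sin²(jπx/L) dx = L³·(1/6 − 1/(4j²π²)); cross terms ∫x·sin(jπx/L)·sin(lπx/L) dx = 0 for j + l even and −4jlL²/(π²(j² − l²)²) for j + l odd, ∫x²·sin(jπx/L)·sin(lπx/L) dx = (−1)^(j+l)·4jlL³/(π²(j² − l²)²); higher powers the same way via product-to-sum and parts.
State is unnormalized: ∫|φ|² dx = 15.618, and ∫φ*·x·φ dx = 28.368, so ⟨x⟩ = 28.368 / 15.618.
⟨x⟩ = 1.8163.

1.82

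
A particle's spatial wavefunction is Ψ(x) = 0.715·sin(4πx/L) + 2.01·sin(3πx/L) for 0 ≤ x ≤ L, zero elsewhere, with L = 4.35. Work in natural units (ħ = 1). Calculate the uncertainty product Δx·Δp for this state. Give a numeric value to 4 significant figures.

Δx = √(⟨x²⟩−⟨x⟩²), Δp = √(⟨p²⟩−⟨p⟩²).
On 0 ≤ x ≤ L (j ≠ l): ∫sin²(jπx/L) dx = L/2, ∫sin(jπx/L)·sin(lπx/L) dx = 0; diagonal moments ∫x·sin²(jπx/L) dx = L²/4, ∫x²·sin²(jπx/L) dx = L³·(1/6 − 1/(4j²π²)); cross terms ∫x·sin(jπx/L)·sin(lπx/L) dx = 0 for j + l even and −4jlL²/(π²(j² − l²)²) for j + l odd, ∫x²·sin(jπx/L)·sin(lπx/L) dx = (−1)^(j+l)·4jlL³/(π²(j² − l²)²); higher powers the same way via product-to-sum and parts. d²/dx² sin(jπx/L) = −(jπ/L)²·sin(jπx/L); on 0 ≤ x ≤ L, ∫sin²(jπx/L) dx = L/2 and ∫sin(jπx/L)·sin(lπx/L) dx = 0 for j ≠ l, so only diagonal terms survive in ∫|Ψ|² and ∫Ψ·Ψ″; ∫Ψ·Ψ′ dx = [Ψ²/2] between the walls = 0.
Normalization: ∫|Ψ|² dx = 9.8991.
⟨x⟩ = 1.6297, ⟨x²⟩ = 3.8340 ⇒ Δx = 1.0855.
⟨p⟩ = 0.0000, ⟨p²⟩ = 5.1043 ⇒ Δp = 2.2593.
Δx·Δp = 2.4523.

2.452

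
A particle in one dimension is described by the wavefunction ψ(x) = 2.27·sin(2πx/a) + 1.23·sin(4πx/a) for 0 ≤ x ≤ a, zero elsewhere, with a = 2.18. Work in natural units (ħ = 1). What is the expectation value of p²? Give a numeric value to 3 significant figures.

14.0

p² ψ = −ħ² d²ψ/dx²; ⟨p²⟩ = −ħ² ∫ ψ*·ψ'' dx / ∫|ψ|² dx.
d²/dx² sin(jπx/a) = −(jπ/a)²·sin(jπx/a); on 0 ≤ x ≤ a, ∫sin²(jπx/a) dx = a/2 and ∫sin(jπx/a)·sin(lπx/a) dx = 0 for j ≠ l, so only diagonal terms survive in ∫|ψ|² and ∫ψ·ψ″; ∫ψ·ψ′ dx = [ψ²/2] between the walls = 0.
State is unnormalized: ∫|ψ|² dx = 7.2657, and ∫ψ*·(−ħ² ψ'') dx = 101.45, so ⟨p²⟩ = 101.45 / 7.2657.
⟨p²⟩ = 13.963.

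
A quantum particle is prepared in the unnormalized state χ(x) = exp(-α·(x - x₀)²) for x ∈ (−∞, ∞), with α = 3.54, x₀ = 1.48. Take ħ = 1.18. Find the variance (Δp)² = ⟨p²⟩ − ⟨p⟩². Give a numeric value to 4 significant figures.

4.929

Compute ⟨p⟩ and ⟨p²⟩ separately; (Δp)² = ⟨p²⟩ − ⟨p⟩².
Gaussian moments (u = x − x₀): ∫u^(2j)·e^(−2αu²) du = (2j−1)!!/(4α)^j · √(π/(2α)), odd powers integrate to 0; here √(π/(2α)) = 0.66613. Derivatives: d/dx e^(−αu²) = −2αu·e^(−αu²), d²/dx² e^(−αu²) = (4α²u² − 2α)·e^(−αu²).
Normalization: ∫|χ|² dx = 0.66613.
⟨p⟩ = 0.0000 and ⟨p²⟩ = 4.9291.
(Δp)² = 4.9291 − (0.0000)² = 4.9291.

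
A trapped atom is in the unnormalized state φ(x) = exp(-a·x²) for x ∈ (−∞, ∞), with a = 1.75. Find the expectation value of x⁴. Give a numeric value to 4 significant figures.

⟨x⁴⟩ = ∫ x⁴·|φ|² dx / ∫|φ|² dx (integrals over the domain).
Gaussian moments: ∫x^(2j)·e^(−2ax²) dx = (2j−1)!!/(4a)^j · √(π/(2a)), odd powers integrate to 0; here √(π/(2a)) = 0.94742.
State is unnormalized: ∫|φ|² dx = 0.94742, and ∫φ*·x⁴·φ dx = 0.058005, so ⟨x⁴⟩ = 0.058005 / 0.94742.
⟨x⁴⟩ = 0.061224.

0.06122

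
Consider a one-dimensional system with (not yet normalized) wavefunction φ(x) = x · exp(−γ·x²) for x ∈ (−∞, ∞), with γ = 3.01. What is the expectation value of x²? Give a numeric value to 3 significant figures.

⟨x²⟩ = ∫ x²·|φ|² dx / ∫|φ|² dx (integrals over the domain).
Expand each integrand as polynomial × e^(−2γx²) and use ∫x^(2j)·e^(−2γx²) dx = (2j−1)!!/(4γ)^j · √(π/(2γ)), odd powers → 0; here √(π/(2γ)) = 0.72240.
State is unnormalized: ∫|φ|² dx = 0.060000, and ∫φ*·x²·φ dx = 0.014950, so ⟨x²⟩ = 0.014950 / 0.060000.
⟨x²⟩ = 0.24917.

0.249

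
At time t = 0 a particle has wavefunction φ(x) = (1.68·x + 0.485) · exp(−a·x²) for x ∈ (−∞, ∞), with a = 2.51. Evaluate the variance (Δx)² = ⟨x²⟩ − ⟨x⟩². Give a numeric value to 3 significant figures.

Compute ⟨x⟩ and ⟨x²⟩ separately, then (Δx)² = ⟨x²⟩ − ⟨x⟩².
Expand each integrand as polynomial × e^(−2ax²) and use ∫x^(2j)·e^(−2ax²) dx = (2j−1)!!/(4a)^j · √(π/(2a)), odd powers → 0; here √(π/(2a)) = 0.79108.
Normalization: ∫|φ|² dx = 0.40847.
⟨x⟩ = 0.31435 and ⟨x²⟩ = 0.20806.
(Δx)² = 0.20806 − (0.31435)² = 0.10924.

0.109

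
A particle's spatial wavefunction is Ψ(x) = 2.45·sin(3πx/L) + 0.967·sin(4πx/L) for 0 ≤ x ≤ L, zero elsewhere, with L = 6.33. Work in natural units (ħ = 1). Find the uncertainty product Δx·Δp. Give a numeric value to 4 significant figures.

2.420

Δx = √(⟨x²⟩−⟨x⟩²), Δp = √(⟨p²⟩−⟨p⟩²).
On 0 ≤ x ≤ L (j ≠ l): ∫sin²(jπx/L) dx = L/2, ∫sin(jπx/L)·sin(lπx/L) dx = 0; diagonal moments ∫x·sin²(jπx/L) dx = L²/4, ∫x²·sin²(jπx/L) dx = L³·(1/6 − 1/(4j²π²)); cross terms ∫x·sin(jπx/L)·sin(lπx/L) dx = 0 for j + l even and −4jlL²/(π²(j² − l²)²) for j + l odd, ∫x²·sin(jπx/L)·sin(lπx/L) dx = (−1)^(j+l)·4jlL³/(π²(j² − l²)²); higher powers the same way via product-to-sum and parts. d²/dx² sin(jπx/L) = −(jπ/L)²·sin(jπx/L); on 0 ≤ x ≤ L, ∫sin²(jπx/L) dx = L/2 and ∫sin(jπx/L)·sin(lπx/L) dx = 0 for j ≠ l, so only diagonal terms survive in ∫|Ψ|² and ∫Ψ·Ψ″; ∫Ψ·Ψ′ dx = [Ψ²/2] between the walls = 0.
Normalization: ∫|Ψ|² dx = 21.957.
⟨x⟩ = 2.3068, ⟨x²⟩ = 7.7116 ⇒ Δx = 1.5461.
⟨p⟩ = 0.0000, ⟨p²⟩ = 2.4492 ⇒ Δp = 1.5650.
Δx·Δp = 2.4196.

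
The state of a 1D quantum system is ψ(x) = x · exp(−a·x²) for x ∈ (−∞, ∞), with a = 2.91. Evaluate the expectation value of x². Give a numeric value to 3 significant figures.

0.258

⟨x²⟩ = ∫ x²·|ψ|² dx / ∫|ψ|² dx (integrals over the domain).
Expand each integrand as polynomial × e^(−2ax²) and use ∫x^(2j)·e^(−2ax²) dx = (2j−1)!!/(4a)^j · √(π/(2a)), odd powers → 0; here √(π/(2a)) = 0.73471.
State is unnormalized: ∫|ψ|² dx = 0.063119, and ∫ψ*·x²·ψ dx = 0.016268, so ⟨x²⟩ = 0.016268 / 0.063119.
⟨x²⟩ = 0.25773.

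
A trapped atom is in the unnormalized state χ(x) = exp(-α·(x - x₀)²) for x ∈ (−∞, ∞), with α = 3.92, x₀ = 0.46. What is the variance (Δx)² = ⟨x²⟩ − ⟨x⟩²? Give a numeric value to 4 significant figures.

0.06378

Compute ⟨x⟩ and ⟨x²⟩ separately, then (Δx)² = ⟨x²⟩ − ⟨x⟩².
Gaussian moments (u = x − x₀): ∫u^(2j)·e^(−2αu²) du = (2j−1)!!/(4α)^j · √(π/(2α)), odd powers integrate to 0; here √(π/(2α)) = 0.63302.
Normalization: ∫|χ|² dx = 0.63302.
⟨x⟩ = 0.46000 and ⟨x²⟩ = 0.27538.
(Δx)² = 0.27538 − (0.46000)² = 0.063776.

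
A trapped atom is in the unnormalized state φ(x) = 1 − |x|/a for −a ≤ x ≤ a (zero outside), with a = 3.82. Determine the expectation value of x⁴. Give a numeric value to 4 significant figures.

⟨x⁴⟩ = ∫ x⁴·|φ|² dx / ∫|φ|² dx (integrals over the domain).
φ is even, so ∫ over [−a, a] = 2∫₀ᵃ with φ = 1 − x/a there: ∫₀ᵃ (1 − x/a)² dx = a/3, ∫₀ᵃ x²(1 − x/a)² dx = a³/30, ∫₀ᵃ x⁴(1 − x/a)² dx = a⁵/105.
State is unnormalized: ∫|φ|² dx = 2.5467, and ∫φ*·x⁴·φ dx = 15.494, so ⟨x⁴⟩ = 15.494 / 2.5467.
⟨x⁴⟩ = 6.0839.

6.084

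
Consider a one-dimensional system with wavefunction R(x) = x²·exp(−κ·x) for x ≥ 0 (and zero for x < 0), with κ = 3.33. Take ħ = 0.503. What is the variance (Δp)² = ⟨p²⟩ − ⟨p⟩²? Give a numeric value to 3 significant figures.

Compute ⟨p⟩ and ⟨p²⟩ separately; (Δp)² = ⟨p²⟩ − ⟨p⟩².
Differentiate x²·exp(−κ·x) with the product rule; every integrand then reduces to terms xʲ·e^(−2κx) on [0, ∞), with ∫₀^∞ xʲ·e^(−2κx) dx = j!/(2κ)^(j+1).
Normalization: ∫|R|² dx = 0.0018316.
⟨p⟩ = 0.0000 and ⟨p²⟩ = 0.93520.
(Δp)² = 0.93520 − (0.0000)² = 0.93520.

0.935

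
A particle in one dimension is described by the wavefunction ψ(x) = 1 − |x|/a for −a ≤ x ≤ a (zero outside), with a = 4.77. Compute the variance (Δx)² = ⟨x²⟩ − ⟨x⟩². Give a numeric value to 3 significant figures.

Compute ⟨x⟩ and ⟨x²⟩ separately, then (Δx)² = ⟨x²⟩ − ⟨x⟩².
ψ is even, so ∫ over [−a, a] = 2∫₀ᵃ with ψ = 1 − x/a there: ∫₀ᵃ (1 − x/a)² dx = a/3, ∫₀ᵃ x²(1 − x/a)² dx = a³/30, ∫₀ᵃ x⁴(1 − x/a)² dx = a⁵/105.
Normalization: ∫|ψ|² dx = 3.1800.
⟨x⟩ = 0.0000 and ⟨x²⟩ = 2.2753.
(Δx)² = 2.2753 − (0.0000)² = 2.2753.

2.28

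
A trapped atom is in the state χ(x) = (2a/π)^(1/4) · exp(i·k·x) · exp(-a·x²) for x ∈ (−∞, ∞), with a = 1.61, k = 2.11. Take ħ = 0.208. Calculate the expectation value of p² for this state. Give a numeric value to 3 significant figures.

p² χ = −ħ² d²χ/dx²; ⟨p²⟩ = −ħ² ∫ χ*·χ'' dx.
Gaussian moments: ∫x^(2j)·e^(−2ax²) dx = (2j−1)!!/(4a)^j · √(π/(2a)), odd powers integrate to 0; here √(π/(2a)) = 0.98775. Derivatives: χ′ = (ik − 2ax)·χ, χ″ = ((ik − 2ax)² − 2a)·χ; the odd-in-x pieces drop out.
⟨p²⟩ = 0.26227.

0.262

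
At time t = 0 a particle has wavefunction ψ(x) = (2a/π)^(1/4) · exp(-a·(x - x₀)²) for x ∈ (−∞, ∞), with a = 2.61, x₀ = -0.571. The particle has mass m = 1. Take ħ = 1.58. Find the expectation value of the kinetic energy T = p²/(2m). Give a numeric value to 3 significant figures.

T = −(ħ²/2m) d²/dx², so ⟨T⟩ = −(ħ²/2m) ∫ ψ*·ψ'' dx; with m = 1.
Gaussian moments (u = x − x₀): ∫u^(2j)·e^(−2au²) du = (2j−1)!!/(4a)^j · √(π/(2a)), odd powers integrate to 0; here √(π/(2a)) = 0.77578. Derivatives: d/dx e^(−au²) = −2au·e^(−au²), d²/dx² e^(−au²) = (4a²u² − 2a)·e^(−au²).
⟨T⟩ = 3.2578.

3.26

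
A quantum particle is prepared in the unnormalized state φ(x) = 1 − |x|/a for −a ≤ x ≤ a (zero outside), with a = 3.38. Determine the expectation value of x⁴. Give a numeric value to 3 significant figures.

⟨x⁴⟩ = ∫ x⁴·|φ|² dx / ∫|φ|² dx (integrals over the domain).
φ is even, so ∫ over [−a, a] = 2∫₀ᵃ with φ = 1 − x/a there: ∫₀ᵃ (1 − x/a)² dx = a/3, ∫₀ᵃ x²(1 − x/a)² dx = a³/30, ∫₀ᵃ x⁴(1 − x/a)² dx = a⁵/105.
State is unnormalized: ∫|φ|² dx = 2.2533, and ∫φ*·x⁴·φ dx = 8.4028, so ⟨x⁴⟩ = 8.4028 / 2.2533.
⟨x⁴⟩ = 3.7291.

3.73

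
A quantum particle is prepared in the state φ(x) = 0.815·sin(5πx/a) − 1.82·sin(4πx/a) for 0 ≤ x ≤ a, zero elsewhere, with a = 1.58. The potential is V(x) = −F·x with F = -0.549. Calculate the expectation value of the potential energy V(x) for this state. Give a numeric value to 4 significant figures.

0.5632

⟨V⟩ = ∫ V(x)·|φ|² dx / ∫|φ|² dx.
On 0 ≤ x ≤ a (j ≠ l): ∫sin²(jπx/a) dx = a/2, ∫sin(jπx/a)·sin(lπx/a) dx = 0; diagonal moments ∫x·sin²(jπx/a) dx = a²/4, ∫x²·sin²(jπx/a) dx = a³·(1/6 − 1/(4j²π²)); cross terms ∫x·sin(jπx/a)·sin(lπx/a) dx = 0 for j + l even and −4jla²/(π²(j² − l²)²) for j + l odd, ∫x²·sin(jπx/a)·sin(lπx/a) dx = (−1)^(j+l)·4jla³/(π²(j² − l²)²); higher powers the same way via product-to-sum and parts.
State is unnormalized: ∫|φ|² dx = 3.1415, and ∫φ*·V(x)·φ dx = 1.7694, so ⟨V⟩ = 1.7694 / 3.1415.
⟨V⟩ = 0.56322.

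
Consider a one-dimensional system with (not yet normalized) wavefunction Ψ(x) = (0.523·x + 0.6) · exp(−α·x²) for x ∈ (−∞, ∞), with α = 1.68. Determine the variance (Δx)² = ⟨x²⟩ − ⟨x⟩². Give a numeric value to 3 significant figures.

0.125

Compute ⟨x⟩ and ⟨x²⟩ separately, then (Δx)² = ⟨x²⟩ − ⟨x⟩².
Expand each integrand as polynomial × e^(−2αx²) and use ∫x^(2j)·e^(−2αx²) dx = (2j−1)!!/(4α)^j · √(π/(2α)), odd powers → 0; here √(π/(2α)) = 0.96695.
Normalization: ∫|Ψ|² dx = 0.38746.
⟨x⟩ = 0.23307 and ⟨x²⟩ = 0.17904.
(Δx)² = 0.17904 − (0.23307)² = 0.12472.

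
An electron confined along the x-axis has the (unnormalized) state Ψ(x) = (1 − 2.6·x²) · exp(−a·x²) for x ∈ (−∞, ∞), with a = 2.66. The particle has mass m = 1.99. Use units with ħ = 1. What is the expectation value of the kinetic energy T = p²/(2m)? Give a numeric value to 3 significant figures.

T = −(ħ²/2m) d²/dx², so ⟨T⟩ = −(ħ²/2m) ∫ Ψ*·Ψ'' dx / ∫|Ψ|² dx; with m = 1.99.
Expand each integrand as polynomial × e^(−2ax²) and use ∫x^(2j)·e^(−2ax²) dx = (2j−1)!!/(4a)^j · √(π/(2a)), odd powers → 0; here √(π/(2a)) = 0.76846. Differentiate with the product rule, d/dx e^(−ax²) = −2ax·e^(−ax²).
State is unnormalized: ∫|Ψ|² dx = 0.53055, and ∫Ψ*·(−ħ²/2m · Ψ'') dx = 0.97927, so ⟨T⟩ = 0.97927 / 0.53055.
⟨T⟩ = 1.8457.

1.85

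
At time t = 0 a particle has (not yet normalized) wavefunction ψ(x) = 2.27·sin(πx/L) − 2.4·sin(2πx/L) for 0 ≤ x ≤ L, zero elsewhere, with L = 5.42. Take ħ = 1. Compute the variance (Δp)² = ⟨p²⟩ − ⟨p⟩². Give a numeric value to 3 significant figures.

0.868

Compute ⟨p⟩ and ⟨p²⟩ separately; (Δp)² = ⟨p²⟩ − ⟨p⟩².
d²/dx² sin(jπx/L) = −(jπ/L)²·sin(jπx/L); on 0 ≤ x ≤ L, ∫sin²(jπx/L) dx = L/2 and ∫sin(jπx/L)·sin(lπx/L) dx = 0 for j ≠ l, so only diagonal terms survive in ∫|ψ|² and ∫ψ·ψ″; ∫ψ·ψ′ dx = [ψ²/2] between the walls = 0.
Normalization: ∫|ψ|² dx = 29.574.
⟨p⟩ = 0.0000 and ⟨p²⟩ = 0.86796.
(Δp)² = 0.86796 − (0.0000)² = 0.86796.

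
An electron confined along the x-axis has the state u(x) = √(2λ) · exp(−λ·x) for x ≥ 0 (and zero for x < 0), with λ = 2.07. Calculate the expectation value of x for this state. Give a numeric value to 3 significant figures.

⟨x⟩ = ∫ x·|u|² dx (integrals over the domain).
Every integrand reduces to terms xʲ·e^(−2λx) on [0, ∞); use ∫₀^∞ xʲ·e^(−2λx) dx = j!/(2λ)^(j+1).
⟨x⟩ = 0.24155.

0.242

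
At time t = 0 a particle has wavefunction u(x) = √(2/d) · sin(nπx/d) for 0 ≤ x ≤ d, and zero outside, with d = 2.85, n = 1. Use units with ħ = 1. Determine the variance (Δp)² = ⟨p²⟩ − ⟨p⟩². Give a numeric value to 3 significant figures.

Compute ⟨p⟩ and ⟨p²⟩ separately; (Δp)² = ⟨p²⟩ − ⟨p⟩².
d/dx sin(nπx/d) = (nπ/d)·cos(nπx/d) and d²/dx² sin(nπx/d) = −(nπ/d)²·sin(nπx/d); on 0 ≤ x ≤ d, ∫sin²(nπx/d) dx = d/2 and ∫sin(nπx/d)·cos(nπx/d) dx = 0.
⟨p⟩ = 0.0000 and ⟨p²⟩ = 1.2151.
(Δp)² = 1.2151 − (0.0000)² = 1.2151.

1.22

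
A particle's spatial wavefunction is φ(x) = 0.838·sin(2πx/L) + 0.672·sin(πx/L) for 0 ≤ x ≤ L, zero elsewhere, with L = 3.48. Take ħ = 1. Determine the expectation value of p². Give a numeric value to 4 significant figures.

p² φ = −ħ² d²φ/dx²; ⟨p²⟩ = −ħ² ∫ φ*·φ'' dx / ∫|φ|² dx.
d²/dx² sin(jπx/L) = −(jπ/L)²·sin(jπx/L); on 0 ≤ x ≤ L, ∫sin²(jπx/L) dx = L/2 and ∫sin(jπx/L)·sin(lπx/L) dx = 0 for j ≠ l, so only diagonal terms survive in ∫|φ|² and ∫φ·φ″; ∫φ·φ′ dx = [φ²/2] between the walls = 0.
State is unnormalized: ∫|φ|² dx = 2.0077, and ∫φ*·(−ħ² φ'') dx = 4.6236, so ⟨p²⟩ = 4.6236 / 2.0077.
⟨p²⟩ = 2.3030.

2.303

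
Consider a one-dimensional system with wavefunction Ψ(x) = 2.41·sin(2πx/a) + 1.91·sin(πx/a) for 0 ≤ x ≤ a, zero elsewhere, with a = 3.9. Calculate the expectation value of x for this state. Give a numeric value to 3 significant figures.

1.27

⟨x⟩ = ∫ x·|Ψ|² dx / ∫|Ψ|² dx (integrals over the domain).
On 0 ≤ x ≤ a (j ≠ l): ∫sin²(jπx/a) dx = a/2, ∫sin(jπx/a)·sin(lπx/a) dx = 0; diagonal moments ∫x·sin²(jπx/a) dx = a²/4, ∫x²·sin²(jπx/a) dx = a³·(1/6 − 1/(4j²π²)); cross terms ∫x·sin(jπx/a)·sin(lπx/a) dx = 0 for j + l even and −4jla²/(π²(j² − l²)²) for j + l odd, ∫x²·sin(jπx/a)·sin(lπx/a) dx = (−1)^(j+l)·4jla³/(π²(j² − l²)²); higher powers the same way via product-to-sum and parts.
State is unnormalized: ∫|Ψ|² dx = 18.440, and ∫Ψ*·x·Ψ dx = 23.346, so ⟨x⟩ = 23.346 / 18.440.
⟨x⟩ = 1.2661.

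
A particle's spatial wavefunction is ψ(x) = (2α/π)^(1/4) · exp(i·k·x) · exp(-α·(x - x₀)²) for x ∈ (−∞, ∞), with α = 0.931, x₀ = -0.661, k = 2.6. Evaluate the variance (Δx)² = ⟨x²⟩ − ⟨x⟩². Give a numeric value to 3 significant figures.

0.269

Compute ⟨x⟩ and ⟨x²⟩ separately, then (Δx)² = ⟨x²⟩ − ⟨x⟩².
Gaussian moments (u = x − x₀): ∫u^(2j)·e^(−2αu²) du = (2j−1)!!/(4α)^j · √(π/(2α)), odd powers integrate to 0; here √(π/(2α)) = 1.2989.
⟨x⟩ = -0.66100 and ⟨x²⟩ = 0.70545.
(Δx)² = 0.70545 − (-0.66100)² = 0.26853.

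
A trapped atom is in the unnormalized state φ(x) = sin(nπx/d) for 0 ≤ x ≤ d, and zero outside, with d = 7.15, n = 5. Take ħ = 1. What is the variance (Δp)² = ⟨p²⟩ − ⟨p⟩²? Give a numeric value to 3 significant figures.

4.83

Compute ⟨p⟩ and ⟨p²⟩ separately; (Δp)² = ⟨p²⟩ − ⟨p⟩².
d/dx sin(nπx/d) = (nπ/d)·cos(nπx/d) and d²/dx² sin(nπx/d) = −(nπ/d)²·sin(nπx/d); on 0 ≤ x ≤ d, ∫sin²(nπx/d) dx = d/2 and ∫sin(nπx/d)·cos(nπx/d) dx = 0.
Normalization: ∫|φ|² dx = 3.5750.
⟨p⟩ = 0.0000 and ⟨p²⟩ = 4.8264.
(Δp)² = 4.8264 − (0.0000)² = 4.8264.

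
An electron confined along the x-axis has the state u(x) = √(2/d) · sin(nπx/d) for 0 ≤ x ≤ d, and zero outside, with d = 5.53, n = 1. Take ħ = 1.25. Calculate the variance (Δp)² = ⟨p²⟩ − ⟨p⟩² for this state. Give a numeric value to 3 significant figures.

0.504

Compute ⟨p⟩ and ⟨p²⟩ separately; (Δp)² = ⟨p²⟩ − ⟨p⟩².
d/dx sin(nπx/d) = (nπ/d)·cos(nπx/d) and d²/dx² sin(nπx/d) = −(nπ/d)²·sin(nπx/d); on 0 ≤ x ≤ d, ∫sin²(nπx/d) dx = d/2 and ∫sin(nπx/d)·cos(nπx/d) dx = 0.
⟨p⟩ = 0.0000 and ⟨p²⟩ = 0.50428.
(Δp)² = 0.50428 − (0.0000)² = 0.50428.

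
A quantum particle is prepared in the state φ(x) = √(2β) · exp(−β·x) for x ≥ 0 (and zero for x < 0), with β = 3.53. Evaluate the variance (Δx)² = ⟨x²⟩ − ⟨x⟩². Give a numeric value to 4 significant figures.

0.02006

Compute ⟨x⟩ and ⟨x²⟩ separately, then (Δx)² = ⟨x²⟩ − ⟨x⟩².
Every integrand reduces to terms xʲ·e^(−2βx) on [0, ∞); use ∫₀^∞ xʲ·e^(−2βx) dx = j!/(2β)^(j+1).
⟨x⟩ = 0.14164 and ⟨x²⟩ = 0.040126.
(Δx)² = 0.040126 − (0.14164)² = 0.020063.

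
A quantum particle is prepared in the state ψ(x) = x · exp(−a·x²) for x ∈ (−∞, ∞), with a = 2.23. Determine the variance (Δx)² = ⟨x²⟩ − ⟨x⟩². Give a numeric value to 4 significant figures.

0.3363

Compute ⟨x⟩ and ⟨x²⟩ separately, then (Δx)² = ⟨x²⟩ − ⟨x⟩².
Expand each integrand as polynomial × e^(−2ax²) and use ∫x^(2j)·e^(−2ax²) dx = (2j−1)!!/(4a)^j · √(π/(2a)), odd powers → 0; here √(π/(2a)) = 0.83928.
Normalization: ∫|ψ|² dx = 0.094090.
⟨x⟩ = 0.0000 and ⟨x²⟩ = 0.33632.
(Δx)² = 0.33632 − (0.0000)² = 0.33632.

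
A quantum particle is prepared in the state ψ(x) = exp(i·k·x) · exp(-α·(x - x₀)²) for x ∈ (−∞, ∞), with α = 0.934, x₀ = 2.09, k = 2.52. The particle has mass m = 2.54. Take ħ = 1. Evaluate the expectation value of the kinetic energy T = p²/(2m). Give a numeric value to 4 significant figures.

T = −(ħ²/2m) d²/dx², so ⟨T⟩ = −(ħ²/2m) ∫ ψ*·ψ'' dx / ∫|ψ|² dx; with m = 2.54.
Gaussian moments (u = x − x₀): ∫u^(2j)·e^(−2αu²) du = (2j−1)!!/(4α)^j · √(π/(2α)), odd powers integrate to 0; here √(π/(2α)) = 1.2968. Derivatives: ψ′ = (ik − 2αu)·ψ, ψ″ = ((ik − 2αu)² − 2α)·ψ; the odd-in-u pieces drop out.
State is unnormalized: ∫|ψ|² dx = 1.2968, and ∫ψ*·(−ħ²/2m · ψ'') dx = 1.8596, so ⟨T⟩ = 1.8596 / 1.2968.
⟨T⟩ = 1.4339.

1.434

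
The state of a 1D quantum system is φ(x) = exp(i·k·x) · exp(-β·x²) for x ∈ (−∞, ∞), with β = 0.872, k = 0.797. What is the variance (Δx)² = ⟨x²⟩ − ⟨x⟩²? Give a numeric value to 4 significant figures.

Compute ⟨x⟩ and ⟨x²⟩ separately, then (Δx)² = ⟨x²⟩ − ⟨x⟩².
Gaussian moments: ∫x^(2j)·e^(−2βx²) dx = (2j−1)!!/(4β)^j · √(π/(2β)), odd powers integrate to 0; here √(π/(2β)) = 1.3422.
Normalization: ∫|φ|² dx = 1.3422.
⟨x⟩ = 0.0000 and ⟨x²⟩ = 0.28670.
(Δx)² = 0.28670 − (0.0000)² = 0.28670.

0.2867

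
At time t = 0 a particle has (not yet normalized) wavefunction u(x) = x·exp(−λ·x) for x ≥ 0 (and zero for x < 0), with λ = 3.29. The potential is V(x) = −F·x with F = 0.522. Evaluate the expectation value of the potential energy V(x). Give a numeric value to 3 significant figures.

-0.238

⟨V⟩ = ∫ V(x)·|u|² dx / ∫|u|² dx.
Every integrand reduces to terms xʲ·e^(−2λx) on [0, ∞); use ∫₀^∞ xʲ·e^(−2λx) dx = j!/(2λ)^(j+1).
State is unnormalized: ∫|u|² dx = 0.0070202, and ∫u*·V(x)·u dx = -0.0016708, so ⟨V⟩ = -0.0016708 / 0.0070202.
⟨V⟩ = -0.23799.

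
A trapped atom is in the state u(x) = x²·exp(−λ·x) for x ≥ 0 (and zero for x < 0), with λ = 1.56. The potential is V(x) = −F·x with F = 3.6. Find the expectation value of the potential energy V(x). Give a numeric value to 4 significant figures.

-5.769

⟨V⟩ = ∫ V(x)·|u|² dx / ∫|u|² dx.
Every integrand reduces to terms xʲ·e^(−2λx) on [0, ∞); use ∫₀^∞ xʲ·e^(−2λx) dx = j!/(2λ)^(j+1).
State is unnormalized: ∫|u|² dx = 0.081178, and ∫u*·V(x)·u dx = -0.46833, so ⟨V⟩ = -0.46833 / 0.081178.
⟨V⟩ = -5.7692.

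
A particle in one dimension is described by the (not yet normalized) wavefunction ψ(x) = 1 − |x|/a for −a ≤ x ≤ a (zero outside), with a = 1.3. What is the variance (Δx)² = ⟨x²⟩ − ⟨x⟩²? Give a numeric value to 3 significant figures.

Compute ⟨x⟩ and ⟨x²⟩ separately, then (Δx)² = ⟨x²⟩ − ⟨x⟩².
ψ is even, so ∫ over [−a, a] = 2∫₀ᵃ with ψ = 1 − x/a there: ∫₀ᵃ (1 − x/a)² dx = a/3, ∫₀ᵃ x²(1 − x/a)² dx = a³/30, ∫₀ᵃ x⁴(1 − x/a)² dx = a⁵/105.
Normalization: ∫|ψ|² dx = 0.86667.
⟨x⟩ = 0.0000 and ⟨x²⟩ = 0.16900.
(Δx)² = 0.16900 − (0.0000)² = 0.16900.

0.169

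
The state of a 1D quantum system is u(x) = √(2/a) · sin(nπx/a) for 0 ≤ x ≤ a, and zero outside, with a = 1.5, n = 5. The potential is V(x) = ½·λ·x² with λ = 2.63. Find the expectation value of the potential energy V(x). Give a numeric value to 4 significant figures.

⟨V⟩ = ∫ V(x)·|u|² dx.
With sin²θ = (1 − cos2θ)/2 on 0 ≤ x ≤ a: ∫sin²(nπx/a) dx = a/2, ∫x·sin²(nπx/a) dx = a²/4, ∫x²·sin²(nπx/a) dx = a³·(1/6 − 1/(4n²π²)); higher powers xᵏ the same way, integrating xᵏ·cos(2nπx/a) by parts.
⟨V⟩ = 0.98025.

0.9803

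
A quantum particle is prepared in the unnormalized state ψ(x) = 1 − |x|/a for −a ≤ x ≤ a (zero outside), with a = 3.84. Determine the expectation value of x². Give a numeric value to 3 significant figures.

⟨x²⟩ = ∫ x²·|ψ|² dx / ∫|ψ|² dx (integrals over the domain).
ψ is even, so ∫ over [−a, a] = 2∫₀ᵃ with ψ = 1 − x/a there: ∫₀ᵃ (1 − x/a)² dx = a/3, ∫₀ᵃ x²(1 − x/a)² dx = a³/30, ∫₀ᵃ x⁴(1 − x/a)² dx = a⁵/105.
State is unnormalized: ∫|ψ|² dx = 2.5600, and ∫ψ*·x²·ψ dx = 3.7749, so ⟨x²⟩ = 3.7749 / 2.5600.
⟨x²⟩ = 1.4746.

1.47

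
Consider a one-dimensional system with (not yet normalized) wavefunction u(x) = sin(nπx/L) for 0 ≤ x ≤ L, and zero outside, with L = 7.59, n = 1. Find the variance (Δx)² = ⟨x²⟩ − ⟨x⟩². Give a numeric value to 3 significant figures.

Compute ⟨x⟩ and ⟨x²⟩ separately, then (Δx)² = ⟨x²⟩ − ⟨x⟩².
With sin²θ = (1 − cos2θ)/2 on 0 ≤ x ≤ L: ∫sin²(nπx/L) dx = L/2, ∫x·sin²(nπx/L) dx = L²/4, ∫x²·sin²(nπx/L) dx = L³·(1/6 − 1/(4n²π²)); higher powers xᵏ the same way, integrating xᵏ·cos(2nπx/L) by parts.
Normalization: ∫|u|² dx = 3.7950.
⟨x⟩ = 3.7950 and ⟨x²⟩ = 16.284.
(Δx)² = 16.284 − (3.7950)² = 1.8822.

1.88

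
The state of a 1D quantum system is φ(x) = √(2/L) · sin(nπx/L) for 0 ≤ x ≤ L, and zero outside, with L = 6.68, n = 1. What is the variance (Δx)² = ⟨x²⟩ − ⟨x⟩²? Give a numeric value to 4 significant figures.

Compute ⟨x⟩ and ⟨x²⟩ separately, then (Δx)² = ⟨x²⟩ − ⟨x⟩².
With sin²θ = (1 − cos2θ)/2 on 0 ≤ x ≤ L: ∫sin²(nπx/L) dx = L/2, ∫x·sin²(nπx/L) dx = L²/4, ∫x²·sin²(nπx/L) dx = L³·(1/6 − 1/(4n²π²)); higher powers xᵏ the same way, integrating xᵏ·cos(2nπx/L) by parts.
⟨x⟩ = 3.3400 and ⟨x²⟩ = 12.614.
(Δx)² = 12.614 − (3.3400)² = 1.4579.

1.458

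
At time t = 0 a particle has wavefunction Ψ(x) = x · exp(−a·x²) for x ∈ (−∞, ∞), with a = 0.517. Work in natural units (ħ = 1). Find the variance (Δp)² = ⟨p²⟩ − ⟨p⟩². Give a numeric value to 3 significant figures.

Compute ⟨p⟩ and ⟨p²⟩ separately; (Δp)² = ⟨p²⟩ − ⟨p⟩².
Expand each integrand as polynomial × e^(−2ax²) and use ∫x^(2j)·e^(−2ax²) dx = (2j−1)!!/(4a)^j · √(π/(2a)), odd powers → 0; here √(π/(2a)) = 1.7431. Differentiate with the product rule, d/dx e^(−ax²) = −2ax·e^(−ax²).
Normalization: ∫|Ψ|² dx = 0.84288.
⟨p⟩ = 0.0000 and ⟨p²⟩ = 1.5510.
(Δp)² = 1.5510 − (0.0000)² = 1.5510.

1.55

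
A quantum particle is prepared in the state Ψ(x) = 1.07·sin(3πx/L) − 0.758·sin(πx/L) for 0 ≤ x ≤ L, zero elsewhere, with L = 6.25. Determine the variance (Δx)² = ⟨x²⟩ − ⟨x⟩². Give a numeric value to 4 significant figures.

1.047

Compute ⟨x⟩ and ⟨x²⟩ separately, then (Δx)² = ⟨x²⟩ − ⟨x⟩².
On 0 ≤ x ≤ L (j ≠ l): ∫sin²(jπx/L) dx = L/2, ∫sin(jπx/L)·sin(lπx/L) dx = 0; diagonal moments ∫x·sin²(jπx/L) dx = L²/4, ∫x²·sin²(jπx/L) dx = L³·(1/6 − 1/(4j²π²)); cross terms ∫x·sin(jπx/L)·sin(lπx/L) dx = 0 for j + l even and −4jlL²/(π²(j² − l²)²) for j + l odd, ∫x²·sin(jπx/L)·sin(lπx/L) dx = (−1)^(j+l)·4jlL³/(π²(j² − l²)²); higher powers the same way via product-to-sum and parts.
Normalization: ∫|Ψ|² dx = 5.3733.
⟨x⟩ = 3.1250 and ⟨x²⟩ = 10.813.
(Δx)² = 10.813 − (3.1250)² = 1.0474.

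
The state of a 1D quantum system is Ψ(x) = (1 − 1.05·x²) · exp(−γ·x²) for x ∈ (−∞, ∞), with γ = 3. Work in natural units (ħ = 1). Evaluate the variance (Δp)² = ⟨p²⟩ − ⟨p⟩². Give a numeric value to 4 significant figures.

Compute ⟨p⟩ and ⟨p²⟩ separately; (Δp)² = ⟨p²⟩ − ⟨p⟩².
Expand each integrand as polynomial × e^(−2γx²) and use ∫x^(2j)·e^(−2γx²) dx = (2j−1)!!/(4γ)^j · √(π/(2γ)), odd powers → 0; here √(π/(2γ)) = 0.72360. Differentiate with the product rule, d/dx e^(−γx²) = −2γx·e^(−γx²).
Normalization: ∫|Ψ|² dx = 0.61359.
⟨p⟩ = 0.0000 and ⟨p²⟩ = 4.3466.
(Δp)² = 4.3466 − (0.0000)² = 4.3466.

4.347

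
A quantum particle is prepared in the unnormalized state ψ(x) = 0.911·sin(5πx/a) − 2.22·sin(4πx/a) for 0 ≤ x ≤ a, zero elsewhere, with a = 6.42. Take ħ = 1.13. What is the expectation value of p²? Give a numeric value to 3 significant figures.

5.29

p² ψ = −ħ² d²ψ/dx²; ⟨p²⟩ = −ħ² ∫ ψ*·ψ'' dx / ∫|ψ|² dx.
d²/dx² sin(jπx/a) = −(jπ/a)²·sin(jπx/a); on 0 ≤ x ≤ a, ∫sin²(jπx/a) dx = a/2 and ∫sin(jπx/a)·sin(lπx/a) dx = 0 for j ≠ l, so only diagonal terms survive in ∫|ψ|² and ∫ψ·ψ″; ∫ψ·ψ′ dx = [ψ²/2] between the walls = 0.
State is unnormalized: ∫|ψ|² dx = 18.484, and ∫ψ*·(−ħ² ψ'') dx = 97.760, so ⟨p²⟩ = 97.760 / 18.484.
⟨p²⟩ = 5.2888.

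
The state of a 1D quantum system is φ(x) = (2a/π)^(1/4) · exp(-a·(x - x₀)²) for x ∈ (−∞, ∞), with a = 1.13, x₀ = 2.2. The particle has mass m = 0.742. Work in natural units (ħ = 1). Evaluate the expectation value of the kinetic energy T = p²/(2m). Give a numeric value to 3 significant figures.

T = −(ħ²/2m) d²/dx², so ⟨T⟩ = −(ħ²/2m) ∫ φ*·φ'' dx; with m = 0.742.
Gaussian moments (u = x − x₀): ∫u^(2j)·e^(−2au²) du = (2j−1)!!/(4a)^j · √(π/(2a)), odd powers integrate to 0; here √(π/(2a)) = 1.1790. Derivatives: d/dx e^(−au²) = −2au·e^(−au²), d²/dx² e^(−au²) = (4a²u² − 2a)·e^(−au²).
⟨T⟩ = 0.76146.

0.761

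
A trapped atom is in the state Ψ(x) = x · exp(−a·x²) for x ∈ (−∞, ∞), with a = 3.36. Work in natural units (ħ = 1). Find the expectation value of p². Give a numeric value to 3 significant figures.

p² Ψ = −ħ² d²Ψ/dx²; ⟨p²⟩ = −ħ² ∫ Ψ*·Ψ'' dx / ∫|Ψ|² dx.
Expand each integrand as polynomial × e^(−2ax²) and use ∫x^(2j)·e^(−2ax²) dx = (2j−1)!!/(4a)^j · √(π/(2a)), odd powers → 0; here √(π/(2a)) = 0.68374. Differentiate with the product rule, d/dx e^(−ax²) = −2ax·e^(−ax²).
State is unnormalized: ∫|Ψ|² dx = 0.050873, and ∫Ψ*·(−ħ² Ψ'') dx = 0.51280, so ⟨p²⟩ = 0.51280 / 0.050873.
⟨p²⟩ = 10.080.

10.1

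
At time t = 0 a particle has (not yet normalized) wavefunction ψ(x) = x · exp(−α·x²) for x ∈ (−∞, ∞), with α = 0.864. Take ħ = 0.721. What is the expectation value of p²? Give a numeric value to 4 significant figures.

1.347

p² ψ = −ħ² d²ψ/dx²; ⟨p²⟩ = −ħ² ∫ ψ*·ψ'' dx / ∫|ψ|² dx.
Expand each integrand as polynomial × e^(−2αx²) and use ∫x^(2j)·e^(−2αx²) dx = (2j−1)!!/(4α)^j · √(π/(2α)), odd powers → 0; here √(π/(2α)) = 1.3484. Differentiate with the product rule, d/dx e^(−αx²) = −2αx·e^(−αx²).
State is unnormalized: ∫|ψ|² dx = 0.39015, and ∫ψ*·(−ħ² ψ'') dx = 0.52570, so ⟨p²⟩ = 0.52570 / 0.39015.
⟨p²⟩ = 1.3474.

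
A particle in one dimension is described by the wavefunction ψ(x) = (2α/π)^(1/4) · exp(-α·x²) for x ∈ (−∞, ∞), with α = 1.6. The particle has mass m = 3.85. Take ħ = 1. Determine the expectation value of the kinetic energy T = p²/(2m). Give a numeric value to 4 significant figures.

T = −(ħ²/2m) d²/dx², so ⟨T⟩ = −(ħ²/2m) ∫ ψ*·ψ'' dx; with m = 3.85.
Gaussian moments: ∫x^(2j)·e^(−2αx²) dx = (2j−1)!!/(4α)^j · √(π/(2α)), odd powers integrate to 0; here √(π/(2α)) = 0.99083. Derivatives: d/dx e^(−αx²) = −2αx·e^(−αx²), d²/dx² e^(−αx²) = (4α²x² − 2α)·e^(−αx²).
⟨T⟩ = 0.20779.

0.2078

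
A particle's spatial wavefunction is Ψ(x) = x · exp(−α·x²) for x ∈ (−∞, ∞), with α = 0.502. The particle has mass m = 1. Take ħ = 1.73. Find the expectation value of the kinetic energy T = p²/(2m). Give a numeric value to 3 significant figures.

T = −(ħ²/2m) d²/dx², so ⟨T⟩ = −(ħ²/2m) ∫ Ψ*·Ψ'' dx / ∫|Ψ|² dx; with m = 1.
Expand each integrand as polynomial × e^(−2αx²) and use ∫x^(2j)·e^(−2αx²) dx = (2j−1)!!/(4α)^j · √(π/(2α)), odd powers → 0; here √(π/(2α)) = 1.7689. Differentiate with the product rule, d/dx e^(−αx²) = −2αx·e^(−αx²).
State is unnormalized: ∫|Ψ|² dx = 0.88094, and ∫Ψ*·(−ħ²/2m · Ψ'') dx = 1.9853, so ⟨T⟩ = 1.9853 / 0.88094.
⟨T⟩ = 2.2537.

2.25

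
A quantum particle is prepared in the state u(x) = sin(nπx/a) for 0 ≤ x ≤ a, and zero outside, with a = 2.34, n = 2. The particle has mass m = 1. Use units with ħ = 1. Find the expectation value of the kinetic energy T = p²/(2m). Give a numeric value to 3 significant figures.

3.60

T = −(ħ²/2m) d²/dx², so ⟨T⟩ = −(ħ²/2m) ∫ u*·u'' dx / ∫|u|² dx; with m = 1.
d/dx sin(nπx/a) = (nπ/a)·cos(nπx/a) and d²/dx² sin(nπx/a) = −(nπ/a)²·sin(nπx/a); on 0 ≤ x ≤ a, ∫sin²(nπx/a) dx = a/2 and ∫sin(nπx/a)·cos(nπx/a) dx = 0.
State is unnormalized: ∫|u|² dx = 1.1700, and ∫u*·(−ħ²/2m · u'') dx = 4.2178, so ⟨T⟩ = 4.2178 / 1.1700.
⟨T⟩ = 3.6049.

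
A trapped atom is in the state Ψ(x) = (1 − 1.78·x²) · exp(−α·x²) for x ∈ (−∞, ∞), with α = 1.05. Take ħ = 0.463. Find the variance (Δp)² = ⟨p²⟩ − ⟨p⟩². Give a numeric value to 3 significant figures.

1.01

Compute ⟨p⟩ and ⟨p²⟩ separately; (Δp)² = ⟨p²⟩ − ⟨p⟩².
Expand each integrand as polynomial × e^(−2αx²) and use ∫x^(2j)·e^(−2αx²) dx = (2j−1)!!/(4α)^j · √(π/(2α)), odd powers → 0; here √(π/(2α)) = 1.2231. Differentiate with the product rule, d/dx e^(−αx²) = −2αx·e^(−αx²).
Normalization: ∫|Ψ|² dx = 0.84544.
⟨p⟩ = 0.0000 and ⟨p²⟩ = 1.0111.
(Δp)² = 1.0111 − (0.0000)² = 1.0111.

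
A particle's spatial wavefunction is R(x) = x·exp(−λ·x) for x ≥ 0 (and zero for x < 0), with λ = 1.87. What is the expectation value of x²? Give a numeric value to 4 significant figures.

⟨x²⟩ = ∫ x²·|R|² dx / ∫|R|² dx (integrals over the domain).
Every integrand reduces to terms xʲ·e^(−2λx) on [0, ∞); use ∫₀^∞ xʲ·e^(−2λx) dx = j!/(2λ)^(j+1).
State is unnormalized: ∫|R|² dx = 0.038231, and ∫R*·x²·R dx = 0.032798, so ⟨x²⟩ = 0.032798 / 0.038231.
⟨x²⟩ = 0.85790.

0.8579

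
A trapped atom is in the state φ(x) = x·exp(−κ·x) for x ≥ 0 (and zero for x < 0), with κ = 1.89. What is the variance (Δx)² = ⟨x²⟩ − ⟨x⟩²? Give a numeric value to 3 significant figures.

Compute ⟨x⟩ and ⟨x²⟩ separately, then (Δx)² = ⟨x²⟩ − ⟨x⟩².
Every integrand reduces to terms xʲ·e^(−2κx) on [0, ∞); use ∫₀^∞ xʲ·e^(−2κx) dx = j!/(2κ)^(j+1).
Normalization: ∫|φ|² dx = 0.037030.
⟨x⟩ = 0.79365 and ⟨x²⟩ = 0.83984.
(Δx)² = 0.83984 − (0.79365)² = 0.20996.

0.210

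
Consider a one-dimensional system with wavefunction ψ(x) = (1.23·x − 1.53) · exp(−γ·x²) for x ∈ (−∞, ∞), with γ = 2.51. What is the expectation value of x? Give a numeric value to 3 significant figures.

⟨x⟩ = ∫ x·|ψ|² dx / ∫|ψ|² dx (integrals over the domain).
Expand each integrand as polynomial × e^(−2γx²) and use ∫x^(2j)·e^(−2γx²) dx = (2j−1)!!/(4γ)^j · √(π/(2γ)), odd powers → 0; here √(π/(2γ)) = 0.79108.
State is unnormalized: ∫|ψ|² dx = 1.9711, and ∫ψ*·x·ψ dx = -0.29656, so ⟨x⟩ = -0.29656 / 1.9711.
⟨x⟩ = -0.15046.

-0.150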